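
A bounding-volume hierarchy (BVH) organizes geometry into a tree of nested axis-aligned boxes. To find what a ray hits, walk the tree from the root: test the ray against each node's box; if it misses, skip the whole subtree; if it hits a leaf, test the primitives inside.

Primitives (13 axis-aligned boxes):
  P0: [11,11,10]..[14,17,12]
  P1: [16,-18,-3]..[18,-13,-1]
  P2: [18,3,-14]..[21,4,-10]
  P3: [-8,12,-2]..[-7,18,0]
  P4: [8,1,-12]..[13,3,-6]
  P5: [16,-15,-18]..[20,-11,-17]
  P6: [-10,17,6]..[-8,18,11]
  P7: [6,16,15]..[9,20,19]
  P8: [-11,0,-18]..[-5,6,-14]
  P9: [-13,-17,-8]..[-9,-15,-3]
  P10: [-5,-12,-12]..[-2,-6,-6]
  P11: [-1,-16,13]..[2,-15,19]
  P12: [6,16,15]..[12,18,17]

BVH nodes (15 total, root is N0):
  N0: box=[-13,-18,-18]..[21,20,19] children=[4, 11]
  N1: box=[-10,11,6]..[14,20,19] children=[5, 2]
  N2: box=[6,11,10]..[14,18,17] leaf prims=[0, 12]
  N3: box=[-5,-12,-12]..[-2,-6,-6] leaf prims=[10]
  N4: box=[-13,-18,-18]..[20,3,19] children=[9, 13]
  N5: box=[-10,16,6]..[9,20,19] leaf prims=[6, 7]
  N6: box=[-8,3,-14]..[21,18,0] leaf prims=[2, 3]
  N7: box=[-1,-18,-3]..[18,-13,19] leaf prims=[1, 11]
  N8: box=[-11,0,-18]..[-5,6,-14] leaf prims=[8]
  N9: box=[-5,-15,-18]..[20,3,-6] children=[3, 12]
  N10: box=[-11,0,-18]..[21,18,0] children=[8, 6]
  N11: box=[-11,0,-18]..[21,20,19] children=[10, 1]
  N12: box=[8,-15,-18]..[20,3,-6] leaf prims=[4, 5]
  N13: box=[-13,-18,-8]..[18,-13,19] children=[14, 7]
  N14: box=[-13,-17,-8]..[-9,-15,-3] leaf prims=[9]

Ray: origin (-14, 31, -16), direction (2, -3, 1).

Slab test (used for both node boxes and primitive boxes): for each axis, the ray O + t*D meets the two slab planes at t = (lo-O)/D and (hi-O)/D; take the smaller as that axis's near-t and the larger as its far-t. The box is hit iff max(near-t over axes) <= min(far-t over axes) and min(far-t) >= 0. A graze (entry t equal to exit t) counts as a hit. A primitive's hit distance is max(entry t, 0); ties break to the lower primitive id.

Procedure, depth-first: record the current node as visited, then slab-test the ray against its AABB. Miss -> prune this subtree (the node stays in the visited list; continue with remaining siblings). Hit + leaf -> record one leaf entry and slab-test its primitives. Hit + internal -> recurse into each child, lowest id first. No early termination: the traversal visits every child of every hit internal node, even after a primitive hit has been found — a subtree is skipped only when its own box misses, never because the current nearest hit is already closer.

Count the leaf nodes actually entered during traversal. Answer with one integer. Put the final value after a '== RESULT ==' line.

Traverse from the root:
N0 x:[1/2,35/2] y:[11/3,49/3] z:[-2,35] -> hit [11/3,49/3], descend [4, 11]
  N4 x:[1/2,17] y:[28/3,49/3] z:[-2,35] -> hit [28/3,49/3], descend [9, 13]
    N9 x:[9/2,17] y:[28/3,46/3] z:[-2,10] -> hit [28/3,10], descend [3, 12]
      N3 x:[9/2,6] y:[37/3,43/3] z:[4,10] -> miss, prune
      N12 x:[11,17] y:[28/3,46/3] z:[-2,10] -> miss, prune
    N13 x:[1/2,16] y:[44/3,49/3] z:[8,35] -> hit [44/3,16], descend [7, 14]
      N7 x:[13/2,16] y:[44/3,49/3] z:[13,35] -> hit [44/3,16] leaf, test {P1@t=15, P11(miss)}
      N14 x:[1/2,5/2] y:[46/3,16] z:[8,13] -> miss, prune
  N11 x:[3/2,35/2] y:[11/3,31/3] z:[-2,35] -> hit [11/3,31/3], descend [1, 10]
    N1 x:[2,14] y:[11/3,20/3] z:[22,35] -> miss, prune
    N10 x:[3/2,35/2] y:[13/3,31/3] z:[-2,16] -> hit [13/3,31/3], descend [6, 8]
      N6 x:[3,35/2] y:[13/3,28/3] z:[2,16] -> hit [13/3,28/3] leaf, test {P2(miss), P3(miss)}
      N8 x:[3/2,9/2] y:[25/3,31/3] z:[-2,2] -> miss, prune

Visited [0, 4, 9, 3, 12, 13, 7, 14, 11, 1, 10, 6, 8]. Tests: 13 box, 2 leaf. Nearest: P1.

== RESULT ==
2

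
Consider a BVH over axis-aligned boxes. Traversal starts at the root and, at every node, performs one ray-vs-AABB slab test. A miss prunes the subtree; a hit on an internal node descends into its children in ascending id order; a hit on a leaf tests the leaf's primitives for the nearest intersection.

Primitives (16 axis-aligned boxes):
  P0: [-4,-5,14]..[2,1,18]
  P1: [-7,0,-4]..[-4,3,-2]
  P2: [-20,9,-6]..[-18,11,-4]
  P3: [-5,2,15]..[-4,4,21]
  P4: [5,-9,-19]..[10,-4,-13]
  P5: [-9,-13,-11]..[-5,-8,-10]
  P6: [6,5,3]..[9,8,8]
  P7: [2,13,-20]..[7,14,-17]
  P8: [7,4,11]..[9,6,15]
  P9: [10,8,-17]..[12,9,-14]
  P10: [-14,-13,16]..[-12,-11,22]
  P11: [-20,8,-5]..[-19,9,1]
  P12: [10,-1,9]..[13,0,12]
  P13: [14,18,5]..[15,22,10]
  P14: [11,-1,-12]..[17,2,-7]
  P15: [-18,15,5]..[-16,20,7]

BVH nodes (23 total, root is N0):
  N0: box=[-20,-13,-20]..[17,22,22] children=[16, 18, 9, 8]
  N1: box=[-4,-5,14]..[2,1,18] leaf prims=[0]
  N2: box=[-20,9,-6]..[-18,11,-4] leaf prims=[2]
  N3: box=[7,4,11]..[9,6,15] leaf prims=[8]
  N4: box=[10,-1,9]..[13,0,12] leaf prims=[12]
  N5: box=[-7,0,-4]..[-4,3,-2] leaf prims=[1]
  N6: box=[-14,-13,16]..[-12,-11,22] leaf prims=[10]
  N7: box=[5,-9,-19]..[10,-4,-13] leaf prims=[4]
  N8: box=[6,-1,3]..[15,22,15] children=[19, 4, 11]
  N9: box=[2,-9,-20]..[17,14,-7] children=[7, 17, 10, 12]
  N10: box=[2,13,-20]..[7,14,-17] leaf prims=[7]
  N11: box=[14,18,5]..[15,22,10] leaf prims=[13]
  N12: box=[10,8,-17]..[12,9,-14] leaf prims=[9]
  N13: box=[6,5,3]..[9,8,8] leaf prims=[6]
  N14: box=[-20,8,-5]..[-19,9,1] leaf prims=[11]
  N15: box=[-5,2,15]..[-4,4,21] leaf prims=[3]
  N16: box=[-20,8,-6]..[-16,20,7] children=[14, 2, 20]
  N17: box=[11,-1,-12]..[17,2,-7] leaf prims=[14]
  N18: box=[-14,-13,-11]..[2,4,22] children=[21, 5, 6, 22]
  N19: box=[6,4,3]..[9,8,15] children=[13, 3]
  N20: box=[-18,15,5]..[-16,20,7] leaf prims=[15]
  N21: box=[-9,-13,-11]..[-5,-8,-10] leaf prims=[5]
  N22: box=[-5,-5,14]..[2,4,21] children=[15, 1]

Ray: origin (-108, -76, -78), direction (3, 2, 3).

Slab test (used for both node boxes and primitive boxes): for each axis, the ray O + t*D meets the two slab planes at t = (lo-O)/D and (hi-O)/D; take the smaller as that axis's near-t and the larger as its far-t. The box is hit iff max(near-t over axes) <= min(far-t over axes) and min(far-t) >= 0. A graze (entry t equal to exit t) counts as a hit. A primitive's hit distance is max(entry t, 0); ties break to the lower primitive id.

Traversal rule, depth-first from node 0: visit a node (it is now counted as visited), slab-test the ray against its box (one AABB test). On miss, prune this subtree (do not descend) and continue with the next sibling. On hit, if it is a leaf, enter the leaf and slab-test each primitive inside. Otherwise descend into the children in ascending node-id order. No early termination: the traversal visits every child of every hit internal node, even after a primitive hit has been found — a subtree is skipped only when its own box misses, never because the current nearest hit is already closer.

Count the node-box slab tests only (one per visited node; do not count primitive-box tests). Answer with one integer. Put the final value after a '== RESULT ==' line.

Walk:
N0 x:[88/3,125/3] y:[63/2,49] z:[58/3,100/3] -> hit [63/2,100/3], descend [8, 9, 16, 18]
  N8 x:[38,41] y:[75/2,49] z:[27,31] -> miss, prune
  N9 x:[110/3,125/3] y:[67/2,45] z:[58/3,71/3] -> miss, prune
  N16 x:[88/3,92/3] y:[42,48] z:[24,85/3] -> miss, prune
  N18 x:[94/3,110/3] y:[63/2,40] z:[67/3,100/3] -> hit [63/2,100/3], descend [5, 6, 21, 22]
    N5 x:[101/3,104/3] y:[38,79/2] z:[74/3,76/3] -> miss, prune
    N6 x:[94/3,32] y:[63/2,65/2] z:[94/3,100/3] -> hit [63/2,32] leaf, test {P10@t=63/2}
    N21 x:[33,103/3] y:[63/2,34] z:[67/3,68/3] -> miss, prune
    N22 x:[103/3,110/3] y:[71/2,40] z:[92/3,33] -> miss, prune

order=[0, 8, 9, 16, 18, 5, 6, 21, 22]  |boxes|=9  |leaves|=1  hit=P10

== RESULT ==
9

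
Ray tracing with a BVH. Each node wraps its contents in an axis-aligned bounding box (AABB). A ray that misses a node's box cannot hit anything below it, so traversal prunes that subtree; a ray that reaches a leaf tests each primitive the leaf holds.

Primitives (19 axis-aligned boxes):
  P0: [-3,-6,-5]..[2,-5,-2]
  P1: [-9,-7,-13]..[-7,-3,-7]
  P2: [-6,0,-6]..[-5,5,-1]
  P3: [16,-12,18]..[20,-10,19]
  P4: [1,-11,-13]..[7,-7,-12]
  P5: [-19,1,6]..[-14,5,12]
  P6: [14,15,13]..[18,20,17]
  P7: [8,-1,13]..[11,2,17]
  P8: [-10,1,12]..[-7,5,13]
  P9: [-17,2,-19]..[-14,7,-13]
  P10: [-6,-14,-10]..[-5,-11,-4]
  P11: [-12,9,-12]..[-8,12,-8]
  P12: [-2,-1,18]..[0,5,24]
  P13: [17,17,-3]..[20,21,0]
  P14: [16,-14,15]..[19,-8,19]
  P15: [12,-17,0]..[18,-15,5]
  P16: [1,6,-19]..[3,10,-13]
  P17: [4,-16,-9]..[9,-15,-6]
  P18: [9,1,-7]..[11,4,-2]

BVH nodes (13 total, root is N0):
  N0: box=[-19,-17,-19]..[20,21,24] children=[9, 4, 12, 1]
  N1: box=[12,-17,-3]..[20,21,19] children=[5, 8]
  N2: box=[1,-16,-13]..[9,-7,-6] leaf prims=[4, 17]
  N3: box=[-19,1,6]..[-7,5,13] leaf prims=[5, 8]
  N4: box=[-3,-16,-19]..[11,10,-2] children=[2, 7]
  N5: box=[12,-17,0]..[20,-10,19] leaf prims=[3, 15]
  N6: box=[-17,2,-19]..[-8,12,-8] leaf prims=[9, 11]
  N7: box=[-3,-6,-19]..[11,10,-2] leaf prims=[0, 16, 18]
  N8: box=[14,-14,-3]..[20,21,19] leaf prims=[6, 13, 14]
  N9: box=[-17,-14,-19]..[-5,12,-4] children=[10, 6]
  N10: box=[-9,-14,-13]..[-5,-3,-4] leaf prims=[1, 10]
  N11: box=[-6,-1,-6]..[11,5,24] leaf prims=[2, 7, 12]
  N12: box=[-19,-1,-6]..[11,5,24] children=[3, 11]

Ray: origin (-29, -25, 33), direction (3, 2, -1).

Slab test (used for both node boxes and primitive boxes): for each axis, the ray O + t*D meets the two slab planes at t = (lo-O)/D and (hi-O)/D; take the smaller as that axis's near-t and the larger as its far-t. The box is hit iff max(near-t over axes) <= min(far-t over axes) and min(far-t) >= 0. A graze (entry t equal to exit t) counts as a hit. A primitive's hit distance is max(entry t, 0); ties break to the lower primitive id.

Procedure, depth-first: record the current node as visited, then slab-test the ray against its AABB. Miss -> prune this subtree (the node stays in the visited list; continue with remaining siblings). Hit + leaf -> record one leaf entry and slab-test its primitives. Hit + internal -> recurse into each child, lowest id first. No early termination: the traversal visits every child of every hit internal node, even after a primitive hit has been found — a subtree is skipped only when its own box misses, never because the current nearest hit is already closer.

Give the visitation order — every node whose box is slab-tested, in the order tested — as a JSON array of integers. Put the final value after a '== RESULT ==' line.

Walk:
N0 x:[10/3,49/3] y:[4,23] z:[9,52] -> hit [9,49/3], descend [1, 4, 9, 12]
  N1 x:[41/3,49/3] y:[4,23] z:[14,36] -> hit [14,49/3], descend [5, 8]
    N5 x:[41/3,49/3] y:[4,15/2] z:[14,33] -> miss, prune
    N8 x:[43/3,49/3] y:[11/2,23] z:[14,36] -> hit [43/3,49/3] leaf, test {P6(miss), P13(miss), P14(miss)}
  N4 x:[26/3,40/3] y:[9/2,35/2] z:[35,52] -> miss, prune
  N9 x:[4,8] y:[11/2,37/2] z:[37,52] -> miss, prune
  N12 x:[10/3,40/3] y:[12,15] z:[9,39] -> hit [12,40/3], descend [3, 11]
    N3 x:[10/3,22/3] y:[13,15] z:[20,27] -> miss, prune
    N11 x:[23/3,40/3] y:[12,15] z:[9,39] -> hit [12,40/3] leaf, test {P2(miss), P7(miss), P12(miss)}

order=[0, 1, 5, 8, 4, 9, 12, 3, 11]  |boxes|=9  |leaves|=2  hit=miss

== RESULT ==
[0, 1, 5, 8, 4, 9, 12, 3, 11]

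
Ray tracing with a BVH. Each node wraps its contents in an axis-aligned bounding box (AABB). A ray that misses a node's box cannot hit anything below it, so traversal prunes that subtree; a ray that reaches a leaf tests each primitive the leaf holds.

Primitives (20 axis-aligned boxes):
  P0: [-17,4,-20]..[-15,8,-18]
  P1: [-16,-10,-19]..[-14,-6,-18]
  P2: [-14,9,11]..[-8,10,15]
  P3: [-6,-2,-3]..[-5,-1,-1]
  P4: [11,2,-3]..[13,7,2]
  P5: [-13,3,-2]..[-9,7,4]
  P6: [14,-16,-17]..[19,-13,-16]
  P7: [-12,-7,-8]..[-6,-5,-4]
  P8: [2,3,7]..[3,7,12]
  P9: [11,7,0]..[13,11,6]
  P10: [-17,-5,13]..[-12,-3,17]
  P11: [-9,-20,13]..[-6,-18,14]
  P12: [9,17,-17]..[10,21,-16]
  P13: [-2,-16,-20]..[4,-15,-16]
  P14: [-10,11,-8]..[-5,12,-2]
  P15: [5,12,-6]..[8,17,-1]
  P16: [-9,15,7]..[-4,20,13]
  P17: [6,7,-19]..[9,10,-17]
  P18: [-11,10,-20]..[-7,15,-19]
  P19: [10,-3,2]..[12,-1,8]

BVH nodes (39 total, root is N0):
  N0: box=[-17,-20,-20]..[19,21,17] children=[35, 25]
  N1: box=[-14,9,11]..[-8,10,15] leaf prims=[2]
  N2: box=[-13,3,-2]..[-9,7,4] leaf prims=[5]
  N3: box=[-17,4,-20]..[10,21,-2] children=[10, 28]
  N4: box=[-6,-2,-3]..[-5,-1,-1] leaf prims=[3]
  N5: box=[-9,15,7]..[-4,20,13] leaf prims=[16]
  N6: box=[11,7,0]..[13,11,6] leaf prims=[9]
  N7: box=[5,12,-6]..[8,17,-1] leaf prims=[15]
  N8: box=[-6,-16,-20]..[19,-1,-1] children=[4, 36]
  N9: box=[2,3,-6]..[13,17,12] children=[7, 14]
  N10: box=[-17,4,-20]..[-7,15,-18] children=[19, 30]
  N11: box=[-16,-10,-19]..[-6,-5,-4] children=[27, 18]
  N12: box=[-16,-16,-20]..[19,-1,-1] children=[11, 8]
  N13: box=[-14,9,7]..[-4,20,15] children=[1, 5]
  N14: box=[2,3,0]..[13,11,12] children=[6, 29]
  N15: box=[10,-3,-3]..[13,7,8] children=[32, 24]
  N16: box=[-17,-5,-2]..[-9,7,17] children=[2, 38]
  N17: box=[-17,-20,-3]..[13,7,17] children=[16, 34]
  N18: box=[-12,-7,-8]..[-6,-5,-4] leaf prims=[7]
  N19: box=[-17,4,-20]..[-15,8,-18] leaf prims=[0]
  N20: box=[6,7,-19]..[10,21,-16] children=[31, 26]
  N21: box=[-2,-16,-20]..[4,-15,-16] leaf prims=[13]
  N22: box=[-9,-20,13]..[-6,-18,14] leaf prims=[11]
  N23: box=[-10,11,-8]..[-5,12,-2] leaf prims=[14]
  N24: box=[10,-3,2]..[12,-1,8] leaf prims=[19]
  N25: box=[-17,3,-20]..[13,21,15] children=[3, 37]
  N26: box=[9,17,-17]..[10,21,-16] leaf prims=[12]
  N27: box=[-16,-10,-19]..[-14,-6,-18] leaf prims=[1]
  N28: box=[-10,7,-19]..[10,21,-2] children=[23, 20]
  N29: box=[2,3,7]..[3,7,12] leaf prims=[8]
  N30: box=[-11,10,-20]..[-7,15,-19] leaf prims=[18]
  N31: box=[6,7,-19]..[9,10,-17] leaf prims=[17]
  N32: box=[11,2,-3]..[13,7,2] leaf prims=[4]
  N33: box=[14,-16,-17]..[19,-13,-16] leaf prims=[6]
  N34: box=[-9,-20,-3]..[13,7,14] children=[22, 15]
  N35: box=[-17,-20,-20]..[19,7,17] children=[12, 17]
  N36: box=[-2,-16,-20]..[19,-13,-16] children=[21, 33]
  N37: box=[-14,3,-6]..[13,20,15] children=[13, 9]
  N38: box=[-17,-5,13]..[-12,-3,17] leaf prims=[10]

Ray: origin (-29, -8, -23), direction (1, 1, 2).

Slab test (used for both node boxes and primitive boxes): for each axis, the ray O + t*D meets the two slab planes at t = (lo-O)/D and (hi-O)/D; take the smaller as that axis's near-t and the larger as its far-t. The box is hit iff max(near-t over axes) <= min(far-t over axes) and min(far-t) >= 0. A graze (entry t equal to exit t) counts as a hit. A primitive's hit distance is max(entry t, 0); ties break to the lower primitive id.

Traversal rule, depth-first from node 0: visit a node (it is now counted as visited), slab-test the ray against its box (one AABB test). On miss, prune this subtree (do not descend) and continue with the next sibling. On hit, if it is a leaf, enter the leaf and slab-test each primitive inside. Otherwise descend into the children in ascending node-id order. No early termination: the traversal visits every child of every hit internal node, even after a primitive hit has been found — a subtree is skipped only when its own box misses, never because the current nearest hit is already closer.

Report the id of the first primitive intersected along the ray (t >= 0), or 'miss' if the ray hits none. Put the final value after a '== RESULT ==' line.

Walk:
N0 x:[12,48] y:[-12,29] z:[3/2,20] -> hit [12,20], descend [25, 35]
  N25 x:[12,42] y:[11,29] z:[3/2,19] -> hit [12,19], descend [3, 37]
    N3 x:[12,39] y:[12,29] z:[3/2,21/2] -> miss, prune
    N37 x:[15,42] y:[11,28] z:[17/2,19] -> hit [15,19], descend [9, 13]
      N9 x:[31,42] y:[11,25] z:[17/2,35/2] -> miss, prune
      N13 x:[15,25] y:[17,28] z:[15,19] -> hit [17,19], descend [1, 5]
        N1 x:[15,21] y:[17,18] z:[17,19] -> hit [17,18] leaf, test {P2@t=17}
        N5 x:[20,25] y:[23,28] z:[15,18] -> miss, prune
  N35 x:[12,48] y:[-12,15] z:[3/2,20] -> hit [12,15], descend [12, 17]
    N12 x:[13,48] y:[-8,7] z:[3/2,11] -> miss, prune
    N17 x:[12,42] y:[-12,15] z:[10,20] -> hit [12,15], descend [16, 34]
      N16 x:[12,20] y:[3,15] z:[21/2,20] -> hit [12,15], descend [2, 38]
        N2 x:[16,20] y:[11,15] z:[21/2,27/2] -> miss, prune
        N38 x:[12,17] y:[3,5] z:[18,20] -> miss, prune
      N34 x:[20,42] y:[-12,15] z:[10,37/2] -> miss, prune

15 AABB tests over nodes [0, 25, 3, 37, 9, 13, 1, 5, 35, 12, 17, 16, 2, 38, 34]; 1 leaf entered; closest P2.

== RESULT ==
2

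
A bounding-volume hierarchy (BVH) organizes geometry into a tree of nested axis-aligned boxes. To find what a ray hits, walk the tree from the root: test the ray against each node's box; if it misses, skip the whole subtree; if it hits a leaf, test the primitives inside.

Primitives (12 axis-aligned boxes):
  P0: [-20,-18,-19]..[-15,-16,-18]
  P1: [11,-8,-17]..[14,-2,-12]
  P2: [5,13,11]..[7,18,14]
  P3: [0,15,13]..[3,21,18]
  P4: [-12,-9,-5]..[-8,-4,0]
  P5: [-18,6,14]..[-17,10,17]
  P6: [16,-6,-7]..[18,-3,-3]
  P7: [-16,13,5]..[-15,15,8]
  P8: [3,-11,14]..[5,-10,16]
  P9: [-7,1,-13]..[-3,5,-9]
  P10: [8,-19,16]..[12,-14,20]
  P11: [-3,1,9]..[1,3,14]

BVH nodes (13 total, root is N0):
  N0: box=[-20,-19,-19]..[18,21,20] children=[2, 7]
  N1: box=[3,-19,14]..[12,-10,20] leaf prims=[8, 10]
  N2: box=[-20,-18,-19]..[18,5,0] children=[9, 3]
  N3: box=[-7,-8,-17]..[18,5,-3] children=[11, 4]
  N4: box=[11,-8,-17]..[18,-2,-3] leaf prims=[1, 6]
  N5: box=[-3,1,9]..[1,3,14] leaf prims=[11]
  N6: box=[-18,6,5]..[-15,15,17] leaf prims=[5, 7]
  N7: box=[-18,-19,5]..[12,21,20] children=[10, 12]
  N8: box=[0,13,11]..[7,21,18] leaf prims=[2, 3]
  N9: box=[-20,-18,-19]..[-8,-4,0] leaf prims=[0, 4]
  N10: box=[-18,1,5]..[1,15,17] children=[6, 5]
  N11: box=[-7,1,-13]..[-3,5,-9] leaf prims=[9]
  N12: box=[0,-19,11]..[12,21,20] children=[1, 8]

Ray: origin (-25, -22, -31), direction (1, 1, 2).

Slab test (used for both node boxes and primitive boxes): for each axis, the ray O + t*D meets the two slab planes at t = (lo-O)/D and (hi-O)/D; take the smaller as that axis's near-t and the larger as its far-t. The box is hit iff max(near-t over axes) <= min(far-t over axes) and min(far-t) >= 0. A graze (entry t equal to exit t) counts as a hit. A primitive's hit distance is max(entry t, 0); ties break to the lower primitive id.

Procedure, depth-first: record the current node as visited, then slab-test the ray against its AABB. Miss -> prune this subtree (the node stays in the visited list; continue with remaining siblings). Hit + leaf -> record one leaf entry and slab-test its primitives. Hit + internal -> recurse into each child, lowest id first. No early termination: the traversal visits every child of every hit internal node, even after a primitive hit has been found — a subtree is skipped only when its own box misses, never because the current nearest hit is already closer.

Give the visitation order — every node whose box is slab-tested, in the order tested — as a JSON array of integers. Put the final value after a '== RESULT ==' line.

Trace the traversal:
N0 x:[5,43] y:[3,43] z:[6,51/2] -> hit [6,51/2], descend [2, 7]
  N2 x:[5,43] y:[4,27] z:[6,31/2] -> hit [6,31/2], descend [3, 9]
    N3 x:[18,43] y:[14,27] z:[7,14] -> miss, prune
    N9 x:[5,17] y:[4,18] z:[6,31/2] -> hit [6,31/2] leaf, test {P0@t=6, P4@t=13}
  N7 x:[7,37] y:[3,43] z:[18,51/2] -> hit [18,51/2], descend [10, 12]
    N10 x:[7,26] y:[23,37] z:[18,24] -> hit [23,24], descend [5, 6]
      N5 x:[22,26] y:[23,25] z:[20,45/2] -> miss, prune
      N6 x:[7,10] y:[28,37] z:[18,24] -> miss, prune
    N12 x:[25,37] y:[3,43] z:[21,51/2] -> hit [25,51/2], descend [1, 8]
      N1 x:[28,37] y:[3,12] z:[45/2,51/2] -> miss, prune
      N8 x:[25,32] y:[35,43] z:[21,49/2] -> miss, prune

Visited [0, 2, 3, 9, 7, 10, 5, 6, 12, 1, 8]. Tests: 11 box, 1 leaf. Nearest: P0.

== RESULT ==
[0, 2, 3, 9, 7, 10, 5, 6, 12, 1, 8]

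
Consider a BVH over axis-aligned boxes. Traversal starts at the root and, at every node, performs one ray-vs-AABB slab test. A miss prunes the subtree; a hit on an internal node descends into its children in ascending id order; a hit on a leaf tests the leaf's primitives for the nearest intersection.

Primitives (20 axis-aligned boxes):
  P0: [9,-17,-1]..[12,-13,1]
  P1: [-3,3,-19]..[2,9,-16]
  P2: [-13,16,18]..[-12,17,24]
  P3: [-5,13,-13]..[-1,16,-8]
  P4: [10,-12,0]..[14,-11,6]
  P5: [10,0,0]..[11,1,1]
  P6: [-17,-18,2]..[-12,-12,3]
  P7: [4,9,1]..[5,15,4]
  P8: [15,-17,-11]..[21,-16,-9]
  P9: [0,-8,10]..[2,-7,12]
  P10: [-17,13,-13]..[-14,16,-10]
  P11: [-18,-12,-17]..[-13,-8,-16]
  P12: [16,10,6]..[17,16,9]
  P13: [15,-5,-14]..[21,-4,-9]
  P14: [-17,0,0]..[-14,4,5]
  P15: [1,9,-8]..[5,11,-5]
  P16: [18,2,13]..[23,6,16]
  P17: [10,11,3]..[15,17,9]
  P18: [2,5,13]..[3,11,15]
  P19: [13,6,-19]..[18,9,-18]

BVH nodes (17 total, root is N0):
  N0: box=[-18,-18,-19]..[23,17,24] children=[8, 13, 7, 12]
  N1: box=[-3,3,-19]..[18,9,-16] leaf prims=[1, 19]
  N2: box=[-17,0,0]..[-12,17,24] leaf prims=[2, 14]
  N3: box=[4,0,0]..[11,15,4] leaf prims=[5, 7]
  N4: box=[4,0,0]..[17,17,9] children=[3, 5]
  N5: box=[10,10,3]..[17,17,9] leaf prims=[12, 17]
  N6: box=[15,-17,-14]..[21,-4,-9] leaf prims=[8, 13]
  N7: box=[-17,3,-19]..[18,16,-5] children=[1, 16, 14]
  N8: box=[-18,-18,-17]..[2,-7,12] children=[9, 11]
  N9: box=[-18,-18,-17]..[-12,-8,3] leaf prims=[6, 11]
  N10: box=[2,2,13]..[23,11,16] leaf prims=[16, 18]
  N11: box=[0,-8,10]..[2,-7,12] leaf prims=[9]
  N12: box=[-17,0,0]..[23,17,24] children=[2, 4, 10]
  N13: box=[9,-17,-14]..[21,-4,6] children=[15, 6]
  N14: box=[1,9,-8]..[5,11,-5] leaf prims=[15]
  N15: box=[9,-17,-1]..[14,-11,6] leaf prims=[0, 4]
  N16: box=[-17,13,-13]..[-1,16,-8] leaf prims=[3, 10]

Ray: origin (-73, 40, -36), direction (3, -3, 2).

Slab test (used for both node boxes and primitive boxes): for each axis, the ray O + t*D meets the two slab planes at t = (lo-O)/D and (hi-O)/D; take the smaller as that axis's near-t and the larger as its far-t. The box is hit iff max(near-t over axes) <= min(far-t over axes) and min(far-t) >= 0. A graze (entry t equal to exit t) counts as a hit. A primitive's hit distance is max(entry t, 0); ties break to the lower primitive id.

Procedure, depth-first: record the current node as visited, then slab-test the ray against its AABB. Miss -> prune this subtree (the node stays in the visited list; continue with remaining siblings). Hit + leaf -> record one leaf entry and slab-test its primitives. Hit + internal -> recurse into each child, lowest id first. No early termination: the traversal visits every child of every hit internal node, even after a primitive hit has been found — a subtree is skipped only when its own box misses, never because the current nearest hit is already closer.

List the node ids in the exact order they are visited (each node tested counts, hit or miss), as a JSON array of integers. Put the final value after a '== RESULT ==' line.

Trace the traversal:
N0 x:[55/3,32] y:[23/3,58/3] z:[17/2,30] -> hit [55/3,58/3], descend [7, 8, 12, 13]
  N7 x:[56/3,91/3] y:[8,37/3] z:[17/2,31/2] -> miss, prune
  N8 x:[55/3,25] y:[47/3,58/3] z:[19/2,24] -> hit [55/3,58/3], descend [9, 11]
    N9 x:[55/3,61/3] y:[16,58/3] z:[19/2,39/2] -> hit [55/3,58/3] leaf, test {P6@t=19, P11(miss)}
    N11 x:[73/3,25] y:[47/3,16] z:[23,24] -> miss, prune
  N12 x:[56/3,32] y:[23/3,40/3] z:[18,30] -> miss, prune
  N13 x:[82/3,94/3] y:[44/3,19] z:[11,21] -> miss, prune

Summary -> nodes [0, 7, 8, 9, 11, 12, 13]; box-tests=7; leaf-entries=1; first=P6

== RESULT ==
[0, 7, 8, 9, 11, 12, 13]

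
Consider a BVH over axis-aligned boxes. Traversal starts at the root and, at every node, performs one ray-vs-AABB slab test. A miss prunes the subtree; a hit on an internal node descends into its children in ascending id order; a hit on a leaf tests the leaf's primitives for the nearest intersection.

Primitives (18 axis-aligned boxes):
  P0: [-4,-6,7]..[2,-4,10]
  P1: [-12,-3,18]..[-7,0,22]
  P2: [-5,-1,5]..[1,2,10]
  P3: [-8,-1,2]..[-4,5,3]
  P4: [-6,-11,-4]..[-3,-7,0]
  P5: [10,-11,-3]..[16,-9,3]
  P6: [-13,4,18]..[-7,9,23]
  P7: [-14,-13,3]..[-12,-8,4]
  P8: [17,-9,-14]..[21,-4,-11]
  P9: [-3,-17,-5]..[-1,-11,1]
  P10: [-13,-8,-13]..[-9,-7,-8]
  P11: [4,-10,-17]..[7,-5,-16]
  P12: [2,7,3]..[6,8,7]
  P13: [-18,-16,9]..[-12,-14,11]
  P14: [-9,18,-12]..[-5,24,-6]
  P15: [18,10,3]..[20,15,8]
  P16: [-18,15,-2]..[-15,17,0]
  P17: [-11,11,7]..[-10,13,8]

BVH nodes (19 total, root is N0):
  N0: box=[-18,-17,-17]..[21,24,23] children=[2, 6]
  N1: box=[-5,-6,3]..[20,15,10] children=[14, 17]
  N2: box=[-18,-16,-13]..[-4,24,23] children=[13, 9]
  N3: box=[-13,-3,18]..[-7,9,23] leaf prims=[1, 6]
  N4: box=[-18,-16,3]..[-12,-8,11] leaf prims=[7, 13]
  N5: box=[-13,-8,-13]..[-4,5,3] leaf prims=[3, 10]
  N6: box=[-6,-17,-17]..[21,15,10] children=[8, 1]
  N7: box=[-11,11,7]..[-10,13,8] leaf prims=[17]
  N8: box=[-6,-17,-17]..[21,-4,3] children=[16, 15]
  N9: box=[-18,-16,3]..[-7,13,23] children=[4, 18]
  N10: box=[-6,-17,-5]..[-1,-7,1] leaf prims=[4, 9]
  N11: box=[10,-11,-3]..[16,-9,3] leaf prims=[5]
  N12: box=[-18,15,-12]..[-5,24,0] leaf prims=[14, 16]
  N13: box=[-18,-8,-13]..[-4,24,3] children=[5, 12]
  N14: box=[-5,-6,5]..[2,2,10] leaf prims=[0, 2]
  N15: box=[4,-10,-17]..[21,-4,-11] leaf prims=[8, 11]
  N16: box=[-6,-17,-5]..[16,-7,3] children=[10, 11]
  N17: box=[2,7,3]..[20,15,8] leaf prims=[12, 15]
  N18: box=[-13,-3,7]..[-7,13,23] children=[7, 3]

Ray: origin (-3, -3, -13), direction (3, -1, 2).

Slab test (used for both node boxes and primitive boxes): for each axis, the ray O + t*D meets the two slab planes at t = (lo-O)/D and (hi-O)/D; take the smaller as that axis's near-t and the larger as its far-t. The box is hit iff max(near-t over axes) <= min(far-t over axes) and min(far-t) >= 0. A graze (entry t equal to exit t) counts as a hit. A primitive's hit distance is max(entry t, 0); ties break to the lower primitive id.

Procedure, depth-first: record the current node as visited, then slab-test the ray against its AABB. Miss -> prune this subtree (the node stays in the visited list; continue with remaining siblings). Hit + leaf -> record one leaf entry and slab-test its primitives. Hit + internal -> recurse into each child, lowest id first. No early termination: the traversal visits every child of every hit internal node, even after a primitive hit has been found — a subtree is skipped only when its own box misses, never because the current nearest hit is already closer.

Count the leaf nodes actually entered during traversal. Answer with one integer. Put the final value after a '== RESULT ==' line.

Traverse from the root:
N0 x:[-5,8] y:[-27,14] z:[-2,18] -> hit [-2,8], descend [2, 6]
  N2 x:[-5,-1/3] y:[-27,13] z:[0,18] -> miss, prune
  N6 x:[-1,8] y:[-18,14] z:[-2,23/2] -> hit [-1,8], descend [1, 8]
    N1 x:[-2/3,23/3] y:[-18,3] z:[8,23/2] -> miss, prune
    N8 x:[-1,8] y:[1,14] z:[-2,8] -> hit [1,8], descend [15, 16]
      N15 x:[7/3,8] y:[1,7] z:[-2,1] -> miss, prune
      N16 x:[-1,19/3] y:[4,14] z:[4,8] -> hit [4,19/3], descend [10, 11]
        N10 x:[-1,2/3] y:[4,14] z:[4,7] -> miss, prune
        N11 x:[13/3,19/3] y:[6,8] z:[5,8] -> hit [6,19/3] leaf, test {P5@t=6}

order=[0, 2, 6, 1, 8, 15, 16, 10, 11]  |boxes|=9  |leaves|=1  hit=P5

== RESULT ==
1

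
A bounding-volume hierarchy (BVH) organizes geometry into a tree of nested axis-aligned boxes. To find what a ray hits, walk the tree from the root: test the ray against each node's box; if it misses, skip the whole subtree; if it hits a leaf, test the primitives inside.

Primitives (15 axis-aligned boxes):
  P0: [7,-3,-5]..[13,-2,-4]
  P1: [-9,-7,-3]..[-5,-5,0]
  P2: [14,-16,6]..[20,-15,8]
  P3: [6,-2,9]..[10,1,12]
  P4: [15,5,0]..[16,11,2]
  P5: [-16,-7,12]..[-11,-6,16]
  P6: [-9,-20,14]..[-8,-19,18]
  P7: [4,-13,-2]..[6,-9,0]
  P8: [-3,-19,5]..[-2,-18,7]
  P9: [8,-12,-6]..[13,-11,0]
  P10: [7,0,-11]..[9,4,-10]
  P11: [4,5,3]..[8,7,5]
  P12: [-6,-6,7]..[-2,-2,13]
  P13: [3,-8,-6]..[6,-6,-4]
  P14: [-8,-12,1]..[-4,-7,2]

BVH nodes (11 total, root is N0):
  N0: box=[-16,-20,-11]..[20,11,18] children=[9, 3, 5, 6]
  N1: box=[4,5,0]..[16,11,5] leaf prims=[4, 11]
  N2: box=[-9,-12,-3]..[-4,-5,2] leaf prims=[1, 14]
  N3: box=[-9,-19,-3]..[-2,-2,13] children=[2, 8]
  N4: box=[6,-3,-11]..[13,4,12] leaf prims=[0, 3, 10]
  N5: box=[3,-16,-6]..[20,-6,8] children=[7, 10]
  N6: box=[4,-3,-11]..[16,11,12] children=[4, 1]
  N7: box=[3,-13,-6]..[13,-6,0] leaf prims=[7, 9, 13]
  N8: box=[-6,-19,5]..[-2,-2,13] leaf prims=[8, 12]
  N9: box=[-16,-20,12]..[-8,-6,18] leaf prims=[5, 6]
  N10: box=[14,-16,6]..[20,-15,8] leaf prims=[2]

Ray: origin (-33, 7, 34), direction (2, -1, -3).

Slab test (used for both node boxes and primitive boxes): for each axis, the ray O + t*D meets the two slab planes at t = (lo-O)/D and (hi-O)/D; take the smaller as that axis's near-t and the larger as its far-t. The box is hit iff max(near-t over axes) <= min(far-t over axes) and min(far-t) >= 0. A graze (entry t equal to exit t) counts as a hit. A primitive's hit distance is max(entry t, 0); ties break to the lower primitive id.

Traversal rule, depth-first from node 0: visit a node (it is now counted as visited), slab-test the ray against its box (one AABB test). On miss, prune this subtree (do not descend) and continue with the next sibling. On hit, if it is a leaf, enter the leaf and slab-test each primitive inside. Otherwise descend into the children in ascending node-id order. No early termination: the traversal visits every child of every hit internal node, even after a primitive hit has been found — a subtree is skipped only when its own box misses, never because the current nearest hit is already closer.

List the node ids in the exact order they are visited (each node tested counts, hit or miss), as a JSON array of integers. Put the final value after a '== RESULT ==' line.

Trace the traversal:
N0 x:[17/2,53/2] y:[-4,27] z:[16/3,15] -> hit [17/2,15], descend [3, 5, 6, 9]
  N3 x:[12,31/2] y:[9,26] z:[7,37/3] -> hit [12,37/3], descend [2, 8]
    N2 x:[12,29/2] y:[12,19] z:[32/3,37/3] -> hit [12,37/3] leaf, test {P1@t=12, P14(miss)}
    N8 x:[27/2,31/2] y:[9,26] z:[7,29/3] -> miss, prune
  N5 x:[18,53/2] y:[13,23] z:[26/3,40/3] -> miss, prune
  N6 x:[37/2,49/2] y:[-4,10] z:[22/3,15] -> miss, prune
  N9 x:[17/2,25/2] y:[13,27] z:[16/3,22/3] -> miss, prune

order=[0, 3, 2, 8, 5, 6, 9]  |boxes|=7  |leaves|=1  hit=P1

== RESULT ==
[0, 3, 2, 8, 5, 6, 9]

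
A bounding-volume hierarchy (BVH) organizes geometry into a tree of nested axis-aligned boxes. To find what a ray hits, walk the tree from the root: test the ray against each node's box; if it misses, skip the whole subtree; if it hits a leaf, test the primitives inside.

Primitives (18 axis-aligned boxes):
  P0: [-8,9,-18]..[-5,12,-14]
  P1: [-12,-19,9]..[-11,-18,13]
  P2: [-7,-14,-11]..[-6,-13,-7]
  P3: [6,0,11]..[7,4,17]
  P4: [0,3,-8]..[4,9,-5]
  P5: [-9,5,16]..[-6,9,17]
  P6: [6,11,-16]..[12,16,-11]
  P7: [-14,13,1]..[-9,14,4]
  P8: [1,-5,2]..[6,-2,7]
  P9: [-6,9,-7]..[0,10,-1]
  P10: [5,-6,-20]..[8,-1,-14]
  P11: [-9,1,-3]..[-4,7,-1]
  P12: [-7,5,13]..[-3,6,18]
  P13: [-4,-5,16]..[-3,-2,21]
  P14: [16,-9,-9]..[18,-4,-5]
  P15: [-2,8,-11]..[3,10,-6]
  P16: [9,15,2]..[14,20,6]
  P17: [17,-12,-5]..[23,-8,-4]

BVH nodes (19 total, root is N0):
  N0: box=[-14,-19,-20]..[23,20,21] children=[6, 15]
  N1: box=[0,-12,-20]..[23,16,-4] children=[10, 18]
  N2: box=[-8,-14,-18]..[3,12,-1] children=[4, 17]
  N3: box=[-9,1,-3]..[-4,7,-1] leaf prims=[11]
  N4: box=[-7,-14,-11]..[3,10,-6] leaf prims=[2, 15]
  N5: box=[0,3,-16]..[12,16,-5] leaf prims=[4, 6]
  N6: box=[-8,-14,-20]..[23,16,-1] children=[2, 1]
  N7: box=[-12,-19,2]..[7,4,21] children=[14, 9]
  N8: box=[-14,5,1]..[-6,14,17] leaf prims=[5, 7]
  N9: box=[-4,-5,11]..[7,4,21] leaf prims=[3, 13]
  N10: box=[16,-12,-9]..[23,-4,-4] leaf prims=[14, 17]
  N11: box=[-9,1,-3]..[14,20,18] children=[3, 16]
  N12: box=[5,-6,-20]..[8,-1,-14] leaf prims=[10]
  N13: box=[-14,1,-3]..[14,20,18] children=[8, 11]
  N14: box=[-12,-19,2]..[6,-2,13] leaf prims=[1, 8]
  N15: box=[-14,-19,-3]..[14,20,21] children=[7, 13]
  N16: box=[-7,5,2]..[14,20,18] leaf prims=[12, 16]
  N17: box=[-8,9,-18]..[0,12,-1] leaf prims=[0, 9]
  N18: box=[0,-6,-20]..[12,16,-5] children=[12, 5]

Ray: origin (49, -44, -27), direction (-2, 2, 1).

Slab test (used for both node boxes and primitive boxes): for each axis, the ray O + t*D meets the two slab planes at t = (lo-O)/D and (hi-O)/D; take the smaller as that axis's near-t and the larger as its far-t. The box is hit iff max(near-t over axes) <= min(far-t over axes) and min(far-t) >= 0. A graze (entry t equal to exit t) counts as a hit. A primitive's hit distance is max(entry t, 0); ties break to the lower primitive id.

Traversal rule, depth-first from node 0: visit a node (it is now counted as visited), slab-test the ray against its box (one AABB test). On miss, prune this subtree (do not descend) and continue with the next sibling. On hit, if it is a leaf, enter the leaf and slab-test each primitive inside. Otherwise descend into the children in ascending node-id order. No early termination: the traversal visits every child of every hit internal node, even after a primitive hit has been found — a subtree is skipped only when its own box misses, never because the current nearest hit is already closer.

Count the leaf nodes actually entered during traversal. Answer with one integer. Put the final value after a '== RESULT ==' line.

Walk:
N0 x:[13,63/2] y:[25/2,32] z:[7,48] -> hit [13,63/2], descend [6, 15]
  N6 x:[13,57/2] y:[15,30] z:[7,26] -> hit [15,26], descend [1, 2]
    N1 x:[13,49/2] y:[16,30] z:[7,23] -> hit [16,23], descend [10, 18]
      N10 x:[13,33/2] y:[16,20] z:[18,23] -> miss, prune
      N18 x:[37/2,49/2] y:[19,30] z:[7,22] -> hit [19,22], descend [5, 12]
        N5 x:[37/2,49/2] y:[47/2,30] z:[11,22] -> miss, prune
        N12 x:[41/2,22] y:[19,43/2] z:[7,13] -> miss, prune
    N2 x:[23,57/2] y:[15,28] z:[9,26] -> hit [23,26], descend [4, 17]
      N4 x:[23,28] y:[15,27] z:[16,21] -> miss, prune
      N17 x:[49/2,57/2] y:[53/2,28] z:[9,26] -> miss, prune
  N15 x:[35/2,63/2] y:[25/2,32] z:[24,48] -> hit [24,63/2], descend [7, 13]
    N7 x:[21,61/2] y:[25/2,24] z:[29,48] -> miss, prune
    N13 x:[35/2,63/2] y:[45/2,32] z:[24,45] -> hit [24,63/2], descend [8, 11]
      N8 x:[55/2,63/2] y:[49/2,29] z:[28,44] -> hit [28,29] leaf, test {P5(miss), P7@t=29}
      N11 x:[35/2,29] y:[45/2,32] z:[24,45] -> hit [24,29], descend [3, 16]
        N3 x:[53/2,29] y:[45/2,51/2] z:[24,26] -> miss, prune
        N16 x:[35/2,28] y:[49/2,32] z:[29,45] -> miss, prune

order=[0, 6, 1, 10, 18, 5, 12, 2, 4, 17, 15, 7, 13, 8, 11, 3, 16]  |boxes|=17  |leaves|=1  hit=P7

== RESULT ==
1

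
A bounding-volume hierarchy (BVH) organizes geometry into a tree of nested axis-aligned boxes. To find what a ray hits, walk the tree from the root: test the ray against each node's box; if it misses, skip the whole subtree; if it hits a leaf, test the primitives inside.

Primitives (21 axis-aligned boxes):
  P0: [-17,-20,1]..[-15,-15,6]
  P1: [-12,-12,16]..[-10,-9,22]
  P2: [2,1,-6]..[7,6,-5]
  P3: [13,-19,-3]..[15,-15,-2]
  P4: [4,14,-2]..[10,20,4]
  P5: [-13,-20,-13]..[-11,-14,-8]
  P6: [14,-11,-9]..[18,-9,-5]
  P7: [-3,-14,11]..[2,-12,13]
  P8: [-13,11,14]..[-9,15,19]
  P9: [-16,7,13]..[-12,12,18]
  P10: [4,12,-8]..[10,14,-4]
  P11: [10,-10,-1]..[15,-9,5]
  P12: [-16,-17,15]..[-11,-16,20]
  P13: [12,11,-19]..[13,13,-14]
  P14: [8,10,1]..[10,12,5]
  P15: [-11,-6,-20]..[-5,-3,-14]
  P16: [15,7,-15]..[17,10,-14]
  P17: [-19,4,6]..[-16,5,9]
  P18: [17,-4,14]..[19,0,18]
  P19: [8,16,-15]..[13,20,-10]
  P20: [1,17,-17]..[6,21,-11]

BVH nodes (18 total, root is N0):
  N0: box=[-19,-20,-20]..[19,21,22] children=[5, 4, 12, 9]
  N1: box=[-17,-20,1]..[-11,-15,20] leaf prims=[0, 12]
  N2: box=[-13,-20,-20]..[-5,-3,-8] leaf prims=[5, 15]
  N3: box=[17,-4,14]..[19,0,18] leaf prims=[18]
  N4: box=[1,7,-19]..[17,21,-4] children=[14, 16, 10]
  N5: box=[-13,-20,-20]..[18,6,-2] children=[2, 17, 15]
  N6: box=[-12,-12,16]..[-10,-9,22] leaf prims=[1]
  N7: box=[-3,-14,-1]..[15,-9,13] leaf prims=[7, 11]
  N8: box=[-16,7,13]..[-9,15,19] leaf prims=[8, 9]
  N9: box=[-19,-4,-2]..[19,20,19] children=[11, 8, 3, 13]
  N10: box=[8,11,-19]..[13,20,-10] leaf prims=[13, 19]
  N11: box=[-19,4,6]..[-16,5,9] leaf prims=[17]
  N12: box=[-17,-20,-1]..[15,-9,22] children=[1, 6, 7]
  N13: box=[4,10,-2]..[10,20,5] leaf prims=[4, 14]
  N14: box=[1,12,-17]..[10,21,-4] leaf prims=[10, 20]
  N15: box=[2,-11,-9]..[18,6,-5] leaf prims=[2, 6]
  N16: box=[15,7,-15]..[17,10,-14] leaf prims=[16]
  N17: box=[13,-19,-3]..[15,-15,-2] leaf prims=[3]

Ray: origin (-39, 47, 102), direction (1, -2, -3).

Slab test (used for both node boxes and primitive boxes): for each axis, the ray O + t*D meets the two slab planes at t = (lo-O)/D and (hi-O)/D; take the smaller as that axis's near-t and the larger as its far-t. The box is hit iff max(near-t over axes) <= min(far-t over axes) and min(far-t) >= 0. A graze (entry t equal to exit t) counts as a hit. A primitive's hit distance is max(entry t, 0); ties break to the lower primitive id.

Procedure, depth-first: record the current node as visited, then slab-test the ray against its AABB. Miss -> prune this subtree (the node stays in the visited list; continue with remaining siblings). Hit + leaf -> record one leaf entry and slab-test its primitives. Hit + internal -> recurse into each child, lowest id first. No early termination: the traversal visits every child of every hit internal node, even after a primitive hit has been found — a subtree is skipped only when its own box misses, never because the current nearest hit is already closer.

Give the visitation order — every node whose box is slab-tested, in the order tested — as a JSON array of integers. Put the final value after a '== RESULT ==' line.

Trace the traversal:
N0 x:[20,58] y:[13,67/2] z:[80/3,122/3] -> hit [80/3,67/2], descend [4, 5, 9, 12]
  N4 x:[40,56] y:[13,20] z:[106/3,121/3] -> miss, prune
  N5 x:[26,57] y:[41/2,67/2] z:[104/3,122/3] -> miss, prune
  N9 x:[20,58] y:[27/2,51/2] z:[83/3,104/3] -> miss, prune
  N12 x:[22,54] y:[28,67/2] z:[80/3,103/3] -> hit [28,67/2], descend [1, 6, 7]
    N1 x:[22,28] y:[31,67/2] z:[82/3,101/3] -> miss, prune
    N6 x:[27,29] y:[28,59/2] z:[80/3,86/3] -> hit [28,86/3] leaf, test {P1@t=28}
    N7 x:[36,54] y:[28,61/2] z:[89/3,103/3] -> miss, prune

Summary -> nodes [0, 4, 5, 9, 12, 1, 6, 7]; box-tests=8; leaf-entries=1; first=P1

== RESULT ==
[0, 4, 5, 9, 12, 1, 6, 7]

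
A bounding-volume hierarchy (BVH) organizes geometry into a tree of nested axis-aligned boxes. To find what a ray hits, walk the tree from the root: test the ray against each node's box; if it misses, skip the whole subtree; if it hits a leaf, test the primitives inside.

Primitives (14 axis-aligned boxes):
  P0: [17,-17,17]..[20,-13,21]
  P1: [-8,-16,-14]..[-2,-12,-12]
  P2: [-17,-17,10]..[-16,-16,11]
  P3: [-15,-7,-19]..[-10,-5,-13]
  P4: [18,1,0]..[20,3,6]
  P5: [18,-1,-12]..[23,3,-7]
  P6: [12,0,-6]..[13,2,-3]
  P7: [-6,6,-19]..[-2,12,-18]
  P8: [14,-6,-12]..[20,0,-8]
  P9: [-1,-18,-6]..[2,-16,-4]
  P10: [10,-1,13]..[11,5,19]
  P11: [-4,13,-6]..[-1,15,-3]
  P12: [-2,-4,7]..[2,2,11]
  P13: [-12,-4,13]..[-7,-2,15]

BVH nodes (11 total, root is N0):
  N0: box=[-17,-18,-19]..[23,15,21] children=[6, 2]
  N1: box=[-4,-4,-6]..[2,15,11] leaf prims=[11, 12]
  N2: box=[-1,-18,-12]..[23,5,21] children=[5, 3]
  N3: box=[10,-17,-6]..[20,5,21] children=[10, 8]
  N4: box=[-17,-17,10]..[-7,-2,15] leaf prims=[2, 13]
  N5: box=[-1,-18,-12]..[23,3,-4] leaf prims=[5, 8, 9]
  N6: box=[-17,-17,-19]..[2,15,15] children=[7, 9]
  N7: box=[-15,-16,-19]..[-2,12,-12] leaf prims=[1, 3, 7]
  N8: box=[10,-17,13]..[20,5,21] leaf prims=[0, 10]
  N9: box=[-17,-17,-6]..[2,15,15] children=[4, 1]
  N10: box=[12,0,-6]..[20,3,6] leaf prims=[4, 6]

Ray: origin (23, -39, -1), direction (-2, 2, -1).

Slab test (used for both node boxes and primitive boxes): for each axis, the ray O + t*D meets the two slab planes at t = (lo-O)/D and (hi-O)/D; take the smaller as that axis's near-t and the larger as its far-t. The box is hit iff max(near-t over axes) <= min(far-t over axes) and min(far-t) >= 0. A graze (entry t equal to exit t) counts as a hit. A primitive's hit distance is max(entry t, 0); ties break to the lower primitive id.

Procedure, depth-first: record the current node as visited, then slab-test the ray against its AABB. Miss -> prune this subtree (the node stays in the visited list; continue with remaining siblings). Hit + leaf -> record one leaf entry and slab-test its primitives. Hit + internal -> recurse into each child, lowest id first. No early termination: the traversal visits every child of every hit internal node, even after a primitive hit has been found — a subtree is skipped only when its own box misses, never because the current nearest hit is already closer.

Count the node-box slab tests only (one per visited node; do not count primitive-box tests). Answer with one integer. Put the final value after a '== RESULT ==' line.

Trace the traversal:
N0 x:[0,20] y:[21/2,27] z:[-22,18] -> hit [21/2,18], descend [2, 6]
  N2 x:[0,12] y:[21/2,22] z:[-22,11] -> hit [21/2,11], descend [3, 5]
    N3 x:[3/2,13/2] y:[11,22] z:[-22,5] -> miss, prune
    N5 x:[0,12] y:[21/2,21] z:[3,11] -> hit [21/2,11] leaf, test {P5(miss), P8(miss), P9(miss)}
  N6 x:[21/2,20] y:[11,27] z:[-16,18] -> hit [11,18], descend [7, 9]
    N7 x:[25/2,19] y:[23/2,51/2] z:[11,18] -> hit [25/2,18] leaf, test {P1@t=25/2, P3@t=33/2, P7(miss)}
    N9 x:[21/2,20] y:[11,27] z:[-16,5] -> miss, prune

order=[0, 2, 3, 5, 6, 7, 9]  |boxes|=7  |leaves|=2  hit=P1

== RESULT ==
7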